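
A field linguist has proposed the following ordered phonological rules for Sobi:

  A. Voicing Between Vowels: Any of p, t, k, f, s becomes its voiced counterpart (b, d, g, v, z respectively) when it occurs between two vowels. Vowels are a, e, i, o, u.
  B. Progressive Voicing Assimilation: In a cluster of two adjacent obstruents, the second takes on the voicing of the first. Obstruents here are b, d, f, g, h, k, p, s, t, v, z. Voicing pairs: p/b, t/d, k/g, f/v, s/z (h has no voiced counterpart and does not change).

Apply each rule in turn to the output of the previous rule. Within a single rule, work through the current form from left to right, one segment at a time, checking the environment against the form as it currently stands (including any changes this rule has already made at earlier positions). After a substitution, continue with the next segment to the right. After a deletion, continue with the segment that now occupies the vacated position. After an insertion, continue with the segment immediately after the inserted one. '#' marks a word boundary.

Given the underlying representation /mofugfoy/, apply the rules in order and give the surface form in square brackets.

A Voicing Between Vowels: [mofugfoy] → [movugfoy]
B Progressive Voicing Assimilation: [movugfoy] → [movugvoy]

[movugvoy]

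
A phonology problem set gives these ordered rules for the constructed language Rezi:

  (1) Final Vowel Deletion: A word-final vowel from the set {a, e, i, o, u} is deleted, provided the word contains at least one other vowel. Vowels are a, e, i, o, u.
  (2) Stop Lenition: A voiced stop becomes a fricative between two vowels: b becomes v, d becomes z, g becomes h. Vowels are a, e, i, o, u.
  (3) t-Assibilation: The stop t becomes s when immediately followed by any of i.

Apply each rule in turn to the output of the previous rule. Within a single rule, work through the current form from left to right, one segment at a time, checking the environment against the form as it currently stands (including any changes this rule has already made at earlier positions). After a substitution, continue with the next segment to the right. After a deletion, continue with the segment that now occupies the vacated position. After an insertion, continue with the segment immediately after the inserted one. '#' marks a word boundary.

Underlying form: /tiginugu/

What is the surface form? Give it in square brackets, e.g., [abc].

(1) Final Vowel Deletion: [tiginugu] → [tiginug]
(2) Stop Lenition: [tiginug] → [tihinug]
(3) t-Assibilation: [tihinug] → [sihinug]

[sihinug]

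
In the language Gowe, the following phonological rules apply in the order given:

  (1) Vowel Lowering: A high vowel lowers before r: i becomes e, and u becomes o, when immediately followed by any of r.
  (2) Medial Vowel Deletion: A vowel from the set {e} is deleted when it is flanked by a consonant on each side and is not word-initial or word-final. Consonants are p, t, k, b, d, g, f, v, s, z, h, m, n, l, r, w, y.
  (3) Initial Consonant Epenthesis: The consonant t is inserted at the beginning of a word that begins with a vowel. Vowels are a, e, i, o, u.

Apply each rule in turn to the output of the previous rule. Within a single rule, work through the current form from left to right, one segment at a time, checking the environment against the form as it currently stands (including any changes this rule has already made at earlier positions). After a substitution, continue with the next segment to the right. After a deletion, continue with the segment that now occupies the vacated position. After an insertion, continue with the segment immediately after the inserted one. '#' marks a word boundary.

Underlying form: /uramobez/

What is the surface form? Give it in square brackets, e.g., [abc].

[toramobz]

(1) Vowel Lowering: [uramobez] → [oramobez]
(2) Medial Vowel Deletion: [oramobez] → [oramobz]
(3) Initial Consonant Epenthesis: [oramobz] → [toramobz]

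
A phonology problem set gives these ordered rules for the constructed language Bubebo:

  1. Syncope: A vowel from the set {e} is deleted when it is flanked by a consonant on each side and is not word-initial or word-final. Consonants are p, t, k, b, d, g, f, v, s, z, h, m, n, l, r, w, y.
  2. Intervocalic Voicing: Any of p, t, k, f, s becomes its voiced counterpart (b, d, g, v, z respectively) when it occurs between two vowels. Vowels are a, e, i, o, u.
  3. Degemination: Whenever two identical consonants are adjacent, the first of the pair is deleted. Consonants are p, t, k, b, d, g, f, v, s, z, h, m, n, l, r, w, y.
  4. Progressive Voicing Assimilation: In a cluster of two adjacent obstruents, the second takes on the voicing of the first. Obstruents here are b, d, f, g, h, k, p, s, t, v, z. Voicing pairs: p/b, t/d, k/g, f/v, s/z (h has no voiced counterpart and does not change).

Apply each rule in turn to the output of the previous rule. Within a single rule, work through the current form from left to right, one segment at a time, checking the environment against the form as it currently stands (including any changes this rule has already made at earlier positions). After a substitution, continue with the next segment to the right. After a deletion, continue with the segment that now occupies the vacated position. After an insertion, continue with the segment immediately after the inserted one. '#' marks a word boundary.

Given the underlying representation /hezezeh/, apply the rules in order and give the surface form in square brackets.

[hsh]

1 Syncope: [hezezeh] → [hzzh]
2 Intervocalic Voicing: no change — [hzzh]
3 Degemination: [hzzh] → [hzh]
4 Progressive Voicing Assimilation: [hzh] → [hsh]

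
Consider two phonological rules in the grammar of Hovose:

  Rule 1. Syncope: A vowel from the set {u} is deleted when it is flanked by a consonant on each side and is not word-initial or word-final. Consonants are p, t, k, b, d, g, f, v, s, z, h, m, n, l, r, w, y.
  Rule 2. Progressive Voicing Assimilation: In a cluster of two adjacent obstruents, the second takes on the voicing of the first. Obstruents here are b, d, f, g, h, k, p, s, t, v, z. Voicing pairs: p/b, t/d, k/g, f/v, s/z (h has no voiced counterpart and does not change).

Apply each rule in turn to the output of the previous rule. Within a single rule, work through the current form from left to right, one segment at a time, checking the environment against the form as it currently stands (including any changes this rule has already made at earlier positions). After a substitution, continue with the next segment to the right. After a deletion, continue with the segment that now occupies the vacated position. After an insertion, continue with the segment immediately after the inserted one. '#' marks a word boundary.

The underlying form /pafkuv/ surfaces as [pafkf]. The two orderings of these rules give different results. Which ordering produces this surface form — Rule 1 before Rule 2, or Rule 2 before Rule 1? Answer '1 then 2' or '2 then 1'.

Order 1 then 2:
  1 Syncope: [pafkuv] → [pafkv]
  2 Progressive Voicing Assimilation: [pafkv] → [pafkf]
  result: [pafkf]
Order 2 then 1:
  2 Progressive Voicing Assimilation: no change — [pafkuv]
  1 Syncope: [pafkuv] → [pafkv]
  result: [pafkv]

1 then 2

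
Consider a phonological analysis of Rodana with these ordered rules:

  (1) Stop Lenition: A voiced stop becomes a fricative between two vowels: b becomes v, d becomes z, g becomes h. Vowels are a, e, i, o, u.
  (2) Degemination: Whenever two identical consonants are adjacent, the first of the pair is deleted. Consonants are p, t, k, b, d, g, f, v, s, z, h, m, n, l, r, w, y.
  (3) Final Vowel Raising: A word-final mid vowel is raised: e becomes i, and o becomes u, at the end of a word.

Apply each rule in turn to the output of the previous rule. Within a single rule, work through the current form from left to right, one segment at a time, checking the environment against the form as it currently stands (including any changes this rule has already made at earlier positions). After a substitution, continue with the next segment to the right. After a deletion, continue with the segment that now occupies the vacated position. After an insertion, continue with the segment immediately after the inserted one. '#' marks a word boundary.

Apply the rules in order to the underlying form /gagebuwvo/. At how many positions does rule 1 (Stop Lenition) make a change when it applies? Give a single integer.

2

(1) Stop Lenition: [gagebuwvo] → [gahevuwvo]
(2) Degemination: no change — [gahevuwvo]
(3) Final Vowel Raising: [gahevuwvo] → [gahevuwvu]
Rule 1 changed 2 position(s).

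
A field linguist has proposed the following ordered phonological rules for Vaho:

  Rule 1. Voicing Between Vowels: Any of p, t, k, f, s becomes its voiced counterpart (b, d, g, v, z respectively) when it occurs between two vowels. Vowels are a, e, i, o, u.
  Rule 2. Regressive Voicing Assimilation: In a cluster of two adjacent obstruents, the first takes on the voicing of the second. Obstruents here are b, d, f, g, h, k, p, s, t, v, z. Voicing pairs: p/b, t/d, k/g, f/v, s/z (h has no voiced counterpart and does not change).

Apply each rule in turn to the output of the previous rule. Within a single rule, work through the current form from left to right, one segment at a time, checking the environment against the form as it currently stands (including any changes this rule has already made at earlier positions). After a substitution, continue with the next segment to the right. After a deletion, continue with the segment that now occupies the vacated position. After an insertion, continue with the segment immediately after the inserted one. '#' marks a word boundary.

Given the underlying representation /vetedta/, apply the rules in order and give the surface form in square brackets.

Rule 1 Voicing Between Vowels: [vetedta] → [vededta]
Rule 2 Regressive Voicing Assimilation: [vededta] → [vedetta]

[vedetta]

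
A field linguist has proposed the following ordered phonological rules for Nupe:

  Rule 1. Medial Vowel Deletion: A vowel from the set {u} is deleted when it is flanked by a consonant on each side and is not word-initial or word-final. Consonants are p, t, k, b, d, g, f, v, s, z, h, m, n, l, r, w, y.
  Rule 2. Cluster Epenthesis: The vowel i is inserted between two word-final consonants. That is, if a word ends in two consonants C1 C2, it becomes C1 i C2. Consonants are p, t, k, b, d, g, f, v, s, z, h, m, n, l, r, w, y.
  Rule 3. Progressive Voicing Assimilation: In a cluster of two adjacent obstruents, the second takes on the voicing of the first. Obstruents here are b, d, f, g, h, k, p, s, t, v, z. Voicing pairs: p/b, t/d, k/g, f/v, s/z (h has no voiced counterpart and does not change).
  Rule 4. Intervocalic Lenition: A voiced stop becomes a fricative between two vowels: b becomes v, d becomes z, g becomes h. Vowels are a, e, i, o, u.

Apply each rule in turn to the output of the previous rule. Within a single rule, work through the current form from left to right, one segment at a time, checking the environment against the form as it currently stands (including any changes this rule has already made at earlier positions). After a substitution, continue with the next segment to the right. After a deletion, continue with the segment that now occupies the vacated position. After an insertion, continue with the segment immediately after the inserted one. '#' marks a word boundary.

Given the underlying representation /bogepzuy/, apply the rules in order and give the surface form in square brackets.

[bohepsiy]

Rule 1 Medial Vowel Deletion: [bogepzuy] → [bogepzy]
Rule 2 Cluster Epenthesis: [bogepzy] → [bogepziy]
Rule 3 Progressive Voicing Assimilation: [bogepziy] → [bogepsiy]
Rule 4 Intervocalic Lenition: [bogepsiy] → [bohepsiy]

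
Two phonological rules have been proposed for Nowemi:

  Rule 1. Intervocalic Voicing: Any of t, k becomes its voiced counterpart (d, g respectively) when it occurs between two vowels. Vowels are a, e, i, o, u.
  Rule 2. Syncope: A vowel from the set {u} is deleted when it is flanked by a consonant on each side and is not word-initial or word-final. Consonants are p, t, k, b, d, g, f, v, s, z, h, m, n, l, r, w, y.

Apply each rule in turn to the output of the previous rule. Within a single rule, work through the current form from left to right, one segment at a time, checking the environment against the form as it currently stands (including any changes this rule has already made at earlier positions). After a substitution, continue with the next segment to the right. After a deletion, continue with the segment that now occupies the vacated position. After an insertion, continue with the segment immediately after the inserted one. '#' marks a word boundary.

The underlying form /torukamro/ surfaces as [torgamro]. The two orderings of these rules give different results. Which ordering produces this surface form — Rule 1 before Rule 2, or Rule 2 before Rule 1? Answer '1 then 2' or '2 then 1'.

Order 1 then 2:
  1 Intervocalic Voicing: [torukamro] → [torugamro]
  2 Syncope: [torugamro] → [torgamro]
  result: [torgamro]
Order 2 then 1:
  2 Syncope: [torukamro] → [torkamro]
  1 Intervocalic Voicing: no change — [torkamro]
  result: [torkamro]

1 then 2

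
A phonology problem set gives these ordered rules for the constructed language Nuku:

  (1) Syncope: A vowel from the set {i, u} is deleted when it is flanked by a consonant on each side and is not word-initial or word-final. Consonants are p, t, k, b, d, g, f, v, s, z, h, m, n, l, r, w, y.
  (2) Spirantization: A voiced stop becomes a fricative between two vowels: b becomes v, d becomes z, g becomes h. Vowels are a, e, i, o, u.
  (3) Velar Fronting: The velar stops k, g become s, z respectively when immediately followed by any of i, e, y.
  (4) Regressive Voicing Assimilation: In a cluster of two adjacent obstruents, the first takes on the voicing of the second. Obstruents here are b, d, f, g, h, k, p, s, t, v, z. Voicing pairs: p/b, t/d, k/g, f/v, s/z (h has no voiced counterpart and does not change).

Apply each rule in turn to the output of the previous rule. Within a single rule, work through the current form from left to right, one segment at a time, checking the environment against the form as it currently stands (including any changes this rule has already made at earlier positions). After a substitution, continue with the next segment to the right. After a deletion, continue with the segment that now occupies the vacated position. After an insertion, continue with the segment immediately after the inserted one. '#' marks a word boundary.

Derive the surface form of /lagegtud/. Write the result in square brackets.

(1) Syncope: [lagegtud] → [lagegtd]
(2) Spirantization: [lagegtd] → [lahegtd]
(3) Velar Fronting: no change — [lahegtd]
(4) Regressive Voicing Assimilation: [lahegtd] → [lahekdd]

[lahekdd]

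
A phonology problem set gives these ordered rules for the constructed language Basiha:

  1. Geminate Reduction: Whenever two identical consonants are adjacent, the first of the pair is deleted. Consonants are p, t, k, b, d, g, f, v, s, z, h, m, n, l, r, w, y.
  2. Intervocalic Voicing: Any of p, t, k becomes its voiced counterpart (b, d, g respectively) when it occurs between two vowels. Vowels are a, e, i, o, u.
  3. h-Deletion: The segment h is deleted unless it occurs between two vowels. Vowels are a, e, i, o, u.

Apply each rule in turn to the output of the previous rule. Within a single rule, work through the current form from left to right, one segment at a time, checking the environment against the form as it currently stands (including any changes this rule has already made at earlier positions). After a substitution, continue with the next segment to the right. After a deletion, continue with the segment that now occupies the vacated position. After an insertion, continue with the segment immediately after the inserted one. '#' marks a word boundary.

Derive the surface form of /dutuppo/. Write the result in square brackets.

[dudubo]

1 Geminate Reduction: [dutuppo] → [dutupo]
2 Intervocalic Voicing: [dutupo] → [dudubo]
3 h-Deletion: no change — [dudubo]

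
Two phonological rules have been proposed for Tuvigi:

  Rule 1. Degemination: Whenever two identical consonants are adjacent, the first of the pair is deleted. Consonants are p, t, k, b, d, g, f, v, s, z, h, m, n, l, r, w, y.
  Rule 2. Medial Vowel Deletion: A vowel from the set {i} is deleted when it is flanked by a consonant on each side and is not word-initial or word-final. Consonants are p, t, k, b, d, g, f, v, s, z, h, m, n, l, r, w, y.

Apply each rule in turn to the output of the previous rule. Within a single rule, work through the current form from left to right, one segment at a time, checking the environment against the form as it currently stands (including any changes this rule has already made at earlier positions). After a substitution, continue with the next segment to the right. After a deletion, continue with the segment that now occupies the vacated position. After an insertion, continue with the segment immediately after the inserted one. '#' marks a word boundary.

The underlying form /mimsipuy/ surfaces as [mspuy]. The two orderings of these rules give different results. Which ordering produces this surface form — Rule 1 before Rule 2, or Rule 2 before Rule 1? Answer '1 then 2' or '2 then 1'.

2 then 1

Order 1 then 2:
  1 Degemination: no change — [mimsipuy]
  2 Medial Vowel Deletion: [mimsipuy] → [mmspuy]
  result: [mmspuy]
Order 2 then 1:
  2 Medial Vowel Deletion: [mimsipuy] → [mmspuy]
  1 Degemination: [mmspuy] → [mspuy]
  result: [mspuy]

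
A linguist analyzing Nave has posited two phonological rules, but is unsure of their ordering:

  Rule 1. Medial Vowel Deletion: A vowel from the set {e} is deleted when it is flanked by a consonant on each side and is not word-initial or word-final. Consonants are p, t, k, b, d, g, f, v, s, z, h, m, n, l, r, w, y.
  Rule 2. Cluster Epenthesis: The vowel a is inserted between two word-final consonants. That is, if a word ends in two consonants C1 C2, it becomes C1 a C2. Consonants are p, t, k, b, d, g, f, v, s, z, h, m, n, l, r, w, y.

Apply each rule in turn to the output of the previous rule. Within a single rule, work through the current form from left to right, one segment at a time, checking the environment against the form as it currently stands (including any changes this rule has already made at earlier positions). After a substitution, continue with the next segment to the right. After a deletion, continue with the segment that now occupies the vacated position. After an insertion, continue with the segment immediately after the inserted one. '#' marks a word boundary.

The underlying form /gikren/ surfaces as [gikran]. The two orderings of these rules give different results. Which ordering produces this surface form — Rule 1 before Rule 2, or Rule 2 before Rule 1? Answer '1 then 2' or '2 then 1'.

1 then 2

Order 1 then 2:
  1 Medial Vowel Deletion: [gikren] → [gikrn]
  2 Cluster Epenthesis: [gikrn] → [gikran]
  result: [gikran]
Order 2 then 1:
  2 Cluster Epenthesis: no change — [gikren]
  1 Medial Vowel Deletion: [gikren] → [gikrn]
  result: [gikrn]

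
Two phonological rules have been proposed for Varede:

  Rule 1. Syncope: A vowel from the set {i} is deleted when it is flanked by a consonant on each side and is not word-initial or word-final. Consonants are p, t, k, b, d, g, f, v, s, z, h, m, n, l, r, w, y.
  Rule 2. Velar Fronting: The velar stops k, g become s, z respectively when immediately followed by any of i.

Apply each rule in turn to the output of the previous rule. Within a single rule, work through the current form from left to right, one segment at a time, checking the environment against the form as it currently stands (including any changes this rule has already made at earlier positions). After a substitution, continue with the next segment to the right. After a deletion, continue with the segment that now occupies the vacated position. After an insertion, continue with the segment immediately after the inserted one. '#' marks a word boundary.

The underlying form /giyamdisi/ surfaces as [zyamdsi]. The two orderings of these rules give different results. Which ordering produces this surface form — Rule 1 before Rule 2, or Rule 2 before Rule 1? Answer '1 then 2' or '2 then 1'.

Order 1 then 2:
  1 Syncope: [giyamdisi] → [gyamdsi]
  2 Velar Fronting: no change — [gyamdsi]
  result: [gyamdsi]
Order 2 then 1:
  2 Velar Fronting: [giyamdisi] → [ziyamdisi]
  1 Syncope: [ziyamdisi] → [zyamdsi]
  result: [zyamdsi]

2 then 1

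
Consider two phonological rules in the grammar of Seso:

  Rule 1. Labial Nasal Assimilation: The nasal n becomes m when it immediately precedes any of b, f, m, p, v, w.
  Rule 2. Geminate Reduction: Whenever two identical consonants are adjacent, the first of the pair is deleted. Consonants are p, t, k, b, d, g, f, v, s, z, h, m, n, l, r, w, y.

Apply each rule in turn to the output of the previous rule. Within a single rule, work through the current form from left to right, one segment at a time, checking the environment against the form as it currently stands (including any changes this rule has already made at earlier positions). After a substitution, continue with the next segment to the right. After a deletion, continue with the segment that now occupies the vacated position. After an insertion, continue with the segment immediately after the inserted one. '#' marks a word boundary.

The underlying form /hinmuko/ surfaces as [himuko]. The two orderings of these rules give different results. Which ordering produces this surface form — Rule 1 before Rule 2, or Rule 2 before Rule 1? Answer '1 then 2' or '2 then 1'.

1 then 2

Order 1 then 2:
  1 Labial Nasal Assimilation: [hinmuko] → [himmuko]
  2 Geminate Reduction: [himmuko] → [himuko]
  result: [himuko]
Order 2 then 1:
  2 Geminate Reduction: no change — [hinmuko]
  1 Labial Nasal Assimilation: [hinmuko] → [himmuko]
  result: [himmuko]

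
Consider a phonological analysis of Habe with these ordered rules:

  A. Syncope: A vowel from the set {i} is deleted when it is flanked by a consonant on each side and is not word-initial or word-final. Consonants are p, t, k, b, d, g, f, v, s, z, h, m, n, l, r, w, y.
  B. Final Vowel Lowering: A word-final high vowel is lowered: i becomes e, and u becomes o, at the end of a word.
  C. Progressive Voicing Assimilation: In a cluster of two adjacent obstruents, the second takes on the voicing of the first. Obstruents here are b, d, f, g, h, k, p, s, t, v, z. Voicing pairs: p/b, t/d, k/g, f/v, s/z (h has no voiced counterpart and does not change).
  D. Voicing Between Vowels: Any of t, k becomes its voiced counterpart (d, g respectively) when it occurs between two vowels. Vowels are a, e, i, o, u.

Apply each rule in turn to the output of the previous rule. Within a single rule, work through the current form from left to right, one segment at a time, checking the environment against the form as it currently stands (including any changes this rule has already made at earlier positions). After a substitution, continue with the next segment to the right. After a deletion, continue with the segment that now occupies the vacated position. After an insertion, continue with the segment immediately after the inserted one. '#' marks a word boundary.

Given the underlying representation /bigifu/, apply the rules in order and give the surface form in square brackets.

[bgvo]

A Syncope: [bigifu] → [bgfu]
B Final Vowel Lowering: [bgfu] → [bgfo]
C Progressive Voicing Assimilation: [bgfo] → [bgvo]
D Voicing Between Vowels: no change — [bgvo]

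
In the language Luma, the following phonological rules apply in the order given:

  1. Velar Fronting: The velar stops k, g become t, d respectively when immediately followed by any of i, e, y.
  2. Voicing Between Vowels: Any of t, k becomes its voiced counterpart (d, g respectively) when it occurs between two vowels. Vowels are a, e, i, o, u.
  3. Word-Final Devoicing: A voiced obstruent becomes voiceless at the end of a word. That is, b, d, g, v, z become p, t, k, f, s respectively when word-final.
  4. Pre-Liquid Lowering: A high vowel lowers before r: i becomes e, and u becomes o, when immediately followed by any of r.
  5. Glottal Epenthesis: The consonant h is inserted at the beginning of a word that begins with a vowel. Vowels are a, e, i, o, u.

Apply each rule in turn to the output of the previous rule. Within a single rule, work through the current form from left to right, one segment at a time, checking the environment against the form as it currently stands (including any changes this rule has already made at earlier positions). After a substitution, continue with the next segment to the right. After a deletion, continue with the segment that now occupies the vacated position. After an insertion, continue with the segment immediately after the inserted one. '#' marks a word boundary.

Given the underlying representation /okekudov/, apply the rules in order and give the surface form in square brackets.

[hodegudof]

1 Velar Fronting: [okekudov] → [otekudov]
2 Voicing Between Vowels: [otekudov] → [odegudov]
3 Word-Final Devoicing: [odegudov] → [odegudof]
4 Pre-Liquid Lowering: no change — [odegudof]
5 Glottal Epenthesis: [odegudof] → [hodegudof]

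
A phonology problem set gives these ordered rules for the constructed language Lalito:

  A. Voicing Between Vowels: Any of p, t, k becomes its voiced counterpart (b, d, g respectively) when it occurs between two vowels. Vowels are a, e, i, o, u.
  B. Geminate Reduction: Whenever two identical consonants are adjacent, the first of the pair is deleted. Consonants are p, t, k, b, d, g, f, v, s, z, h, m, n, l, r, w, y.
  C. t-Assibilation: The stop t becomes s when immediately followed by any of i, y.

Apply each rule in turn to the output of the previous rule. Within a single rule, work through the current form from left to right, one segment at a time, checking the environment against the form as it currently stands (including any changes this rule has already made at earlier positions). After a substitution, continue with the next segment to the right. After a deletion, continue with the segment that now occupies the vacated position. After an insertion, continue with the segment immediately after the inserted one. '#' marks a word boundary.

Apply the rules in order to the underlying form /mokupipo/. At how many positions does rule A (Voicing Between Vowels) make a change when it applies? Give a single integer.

3

A Voicing Between Vowels: [mokupipo] → [mogubibo]
B Geminate Reduction: no change — [mogubibo]
C t-Assibilation: no change — [mogubibo]
Rule A changed 3 position(s).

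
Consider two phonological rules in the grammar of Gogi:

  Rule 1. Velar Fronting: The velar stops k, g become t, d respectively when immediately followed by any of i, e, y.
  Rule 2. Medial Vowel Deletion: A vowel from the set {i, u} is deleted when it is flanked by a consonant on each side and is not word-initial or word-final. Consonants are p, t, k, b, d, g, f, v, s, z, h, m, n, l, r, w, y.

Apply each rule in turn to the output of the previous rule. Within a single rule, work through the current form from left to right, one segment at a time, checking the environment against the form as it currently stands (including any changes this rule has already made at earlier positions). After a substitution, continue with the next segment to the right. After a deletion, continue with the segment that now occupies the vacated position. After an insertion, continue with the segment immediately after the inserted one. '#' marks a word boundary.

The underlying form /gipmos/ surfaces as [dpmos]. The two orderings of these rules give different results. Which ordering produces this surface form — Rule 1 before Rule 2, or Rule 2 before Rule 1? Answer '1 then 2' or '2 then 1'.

Order 1 then 2:
  1 Velar Fronting: [gipmos] → [dipmos]
  2 Medial Vowel Deletion: [dipmos] → [dpmos]
  result: [dpmos]
Order 2 then 1:
  2 Medial Vowel Deletion: [gipmos] → [gpmos]
  1 Velar Fronting: no change — [gpmos]
  result: [gpmos]

1 then 2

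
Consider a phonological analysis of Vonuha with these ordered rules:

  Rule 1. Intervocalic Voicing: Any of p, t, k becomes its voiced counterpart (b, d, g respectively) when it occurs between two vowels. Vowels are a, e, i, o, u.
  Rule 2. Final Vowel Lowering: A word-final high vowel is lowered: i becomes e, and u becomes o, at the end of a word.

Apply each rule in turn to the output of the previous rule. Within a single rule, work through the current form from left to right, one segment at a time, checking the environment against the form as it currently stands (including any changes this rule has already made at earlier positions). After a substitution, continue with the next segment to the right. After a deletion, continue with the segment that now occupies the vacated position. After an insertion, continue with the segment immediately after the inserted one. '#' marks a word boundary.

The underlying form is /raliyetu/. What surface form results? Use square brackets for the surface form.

[raliyedo]

Rule 1 Intervocalic Voicing: [raliyetu] → [raliyedu]
Rule 2 Final Vowel Lowering: [raliyedu] → [raliyedo]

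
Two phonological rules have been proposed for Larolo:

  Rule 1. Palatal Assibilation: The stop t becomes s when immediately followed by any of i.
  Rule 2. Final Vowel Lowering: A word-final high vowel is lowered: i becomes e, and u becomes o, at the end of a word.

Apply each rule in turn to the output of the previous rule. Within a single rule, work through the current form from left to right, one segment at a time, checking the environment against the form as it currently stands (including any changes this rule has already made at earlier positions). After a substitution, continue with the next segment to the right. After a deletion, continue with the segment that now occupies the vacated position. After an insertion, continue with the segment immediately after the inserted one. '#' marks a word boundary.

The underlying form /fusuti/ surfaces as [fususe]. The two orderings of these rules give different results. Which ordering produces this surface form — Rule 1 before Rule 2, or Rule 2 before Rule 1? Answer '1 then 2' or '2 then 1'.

Order 1 then 2:
  1 Palatal Assibilation: [fusuti] → [fususi]
  2 Final Vowel Lowering: [fususi] → [fususe]
  result: [fususe]
Order 2 then 1:
  2 Final Vowel Lowering: [fusuti] → [fusute]
  1 Palatal Assibilation: no change — [fusute]
  result: [fusute]

1 then 2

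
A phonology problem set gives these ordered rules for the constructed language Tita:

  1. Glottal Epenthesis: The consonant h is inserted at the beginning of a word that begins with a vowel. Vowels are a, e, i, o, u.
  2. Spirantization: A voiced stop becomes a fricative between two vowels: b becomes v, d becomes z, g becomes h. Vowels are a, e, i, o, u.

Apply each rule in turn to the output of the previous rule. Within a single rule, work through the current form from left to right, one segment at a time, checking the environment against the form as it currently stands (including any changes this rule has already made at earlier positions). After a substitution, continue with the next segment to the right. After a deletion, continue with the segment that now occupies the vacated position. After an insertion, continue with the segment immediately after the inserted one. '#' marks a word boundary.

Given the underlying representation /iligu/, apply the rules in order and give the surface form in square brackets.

1 Glottal Epenthesis: [iligu] → [hiligu]
2 Spirantization: [hiligu] → [hilihu]

[hilihu]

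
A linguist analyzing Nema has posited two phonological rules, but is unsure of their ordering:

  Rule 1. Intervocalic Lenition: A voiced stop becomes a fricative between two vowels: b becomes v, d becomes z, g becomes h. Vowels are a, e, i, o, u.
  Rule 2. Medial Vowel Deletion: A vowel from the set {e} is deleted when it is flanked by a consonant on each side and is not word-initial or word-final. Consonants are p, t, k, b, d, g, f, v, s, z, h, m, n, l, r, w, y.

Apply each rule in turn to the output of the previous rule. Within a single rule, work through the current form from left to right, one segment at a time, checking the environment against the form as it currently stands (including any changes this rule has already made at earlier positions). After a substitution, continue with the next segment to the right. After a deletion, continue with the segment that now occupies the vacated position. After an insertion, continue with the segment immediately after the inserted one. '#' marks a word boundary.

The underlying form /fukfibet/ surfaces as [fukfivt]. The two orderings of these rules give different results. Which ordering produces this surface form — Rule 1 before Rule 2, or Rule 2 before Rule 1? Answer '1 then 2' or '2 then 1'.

Order 1 then 2:
  1 Intervocalic Lenition: [fukfibet] → [fukfivet]
  2 Medial Vowel Deletion: [fukfivet] → [fukfivt]
  result: [fukfivt]
Order 2 then 1:
  2 Medial Vowel Deletion: [fukfibet] → [fukfibt]
  1 Intervocalic Lenition: no change — [fukfibt]
  result: [fukfibt]

1 then 2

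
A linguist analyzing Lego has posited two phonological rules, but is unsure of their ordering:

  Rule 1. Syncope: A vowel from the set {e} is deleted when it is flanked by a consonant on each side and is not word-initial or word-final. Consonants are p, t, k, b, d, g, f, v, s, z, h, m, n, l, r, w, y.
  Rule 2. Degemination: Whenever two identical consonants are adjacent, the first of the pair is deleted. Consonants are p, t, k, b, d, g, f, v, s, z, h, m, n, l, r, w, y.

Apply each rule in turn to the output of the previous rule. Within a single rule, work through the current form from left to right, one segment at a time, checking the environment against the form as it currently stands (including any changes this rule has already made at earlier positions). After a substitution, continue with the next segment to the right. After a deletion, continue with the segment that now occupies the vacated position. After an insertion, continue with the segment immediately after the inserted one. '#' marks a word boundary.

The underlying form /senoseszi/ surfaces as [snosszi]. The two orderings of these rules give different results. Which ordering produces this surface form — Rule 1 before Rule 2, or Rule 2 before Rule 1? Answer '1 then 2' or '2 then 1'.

Order 1 then 2:
  1 Syncope: [senoseszi] → [snosszi]
  2 Degemination: [snosszi] → [snoszi]
  result: [snoszi]
Order 2 then 1:
  2 Degemination: no change — [senoseszi]
  1 Syncope: [senoseszi] → [snosszi]
  result: [snosszi]

2 then 1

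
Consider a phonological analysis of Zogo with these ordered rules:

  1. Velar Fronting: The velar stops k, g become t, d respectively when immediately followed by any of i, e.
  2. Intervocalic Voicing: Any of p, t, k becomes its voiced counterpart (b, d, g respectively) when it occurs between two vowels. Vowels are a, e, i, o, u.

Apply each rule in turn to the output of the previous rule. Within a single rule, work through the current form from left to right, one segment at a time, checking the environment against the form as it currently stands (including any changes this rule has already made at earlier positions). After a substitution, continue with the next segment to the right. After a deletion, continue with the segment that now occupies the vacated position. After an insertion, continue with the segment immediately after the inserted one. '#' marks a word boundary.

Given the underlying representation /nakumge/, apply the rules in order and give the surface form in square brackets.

[nagumde]

1 Velar Fronting: [nakumge] → [nakumde]
2 Intervocalic Voicing: [nakumde] → [nagumde]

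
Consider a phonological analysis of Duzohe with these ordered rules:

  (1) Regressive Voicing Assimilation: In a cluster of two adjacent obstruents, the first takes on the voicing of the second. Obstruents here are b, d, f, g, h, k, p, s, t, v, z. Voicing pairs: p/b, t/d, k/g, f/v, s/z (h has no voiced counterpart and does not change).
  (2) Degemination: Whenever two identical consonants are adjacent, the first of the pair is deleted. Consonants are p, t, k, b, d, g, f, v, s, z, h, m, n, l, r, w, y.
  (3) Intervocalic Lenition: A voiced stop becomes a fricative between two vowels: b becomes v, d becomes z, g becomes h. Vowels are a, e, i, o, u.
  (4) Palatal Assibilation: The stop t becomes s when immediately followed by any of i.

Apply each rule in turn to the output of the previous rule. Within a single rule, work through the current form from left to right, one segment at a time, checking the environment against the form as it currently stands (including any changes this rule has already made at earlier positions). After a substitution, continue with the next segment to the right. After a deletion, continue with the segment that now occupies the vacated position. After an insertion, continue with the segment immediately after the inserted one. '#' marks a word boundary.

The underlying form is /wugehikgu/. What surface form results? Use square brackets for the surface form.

[wuhehihu]

(1) Regressive Voicing Assimilation: [wugehikgu] → [wugehiggu]
(2) Degemination: [wugehiggu] → [wugehigu]
(3) Intervocalic Lenition: [wugehigu] → [wuhehihu]
(4) Palatal Assibilation: no change — [wuhehihu]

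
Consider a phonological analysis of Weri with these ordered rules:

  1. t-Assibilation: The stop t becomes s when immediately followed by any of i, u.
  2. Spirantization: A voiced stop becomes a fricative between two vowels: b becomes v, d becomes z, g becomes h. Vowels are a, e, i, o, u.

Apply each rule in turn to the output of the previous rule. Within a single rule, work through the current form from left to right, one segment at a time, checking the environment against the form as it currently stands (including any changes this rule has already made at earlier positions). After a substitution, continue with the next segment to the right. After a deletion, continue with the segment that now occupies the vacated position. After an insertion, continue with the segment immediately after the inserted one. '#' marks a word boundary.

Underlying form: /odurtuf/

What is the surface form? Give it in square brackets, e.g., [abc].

[ozursuf]

1 t-Assibilation: [odurtuf] → [odursuf]
2 Spirantization: [odursuf] → [ozursuf]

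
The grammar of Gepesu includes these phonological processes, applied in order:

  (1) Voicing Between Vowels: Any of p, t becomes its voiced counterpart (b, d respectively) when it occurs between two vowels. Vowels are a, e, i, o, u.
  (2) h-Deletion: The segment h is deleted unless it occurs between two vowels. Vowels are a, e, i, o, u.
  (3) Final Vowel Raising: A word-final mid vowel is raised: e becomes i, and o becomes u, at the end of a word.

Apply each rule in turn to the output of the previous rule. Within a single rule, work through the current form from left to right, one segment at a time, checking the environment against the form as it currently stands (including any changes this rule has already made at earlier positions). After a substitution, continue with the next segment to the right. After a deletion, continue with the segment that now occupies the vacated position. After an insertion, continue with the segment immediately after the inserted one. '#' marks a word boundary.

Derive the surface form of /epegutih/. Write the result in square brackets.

(1) Voicing Between Vowels: [epegutih] → [ebegudih]
(2) h-Deletion: [ebegudih] → [ebegudi]
(3) Final Vowel Raising: no change — [ebegudi]

[ebegudi]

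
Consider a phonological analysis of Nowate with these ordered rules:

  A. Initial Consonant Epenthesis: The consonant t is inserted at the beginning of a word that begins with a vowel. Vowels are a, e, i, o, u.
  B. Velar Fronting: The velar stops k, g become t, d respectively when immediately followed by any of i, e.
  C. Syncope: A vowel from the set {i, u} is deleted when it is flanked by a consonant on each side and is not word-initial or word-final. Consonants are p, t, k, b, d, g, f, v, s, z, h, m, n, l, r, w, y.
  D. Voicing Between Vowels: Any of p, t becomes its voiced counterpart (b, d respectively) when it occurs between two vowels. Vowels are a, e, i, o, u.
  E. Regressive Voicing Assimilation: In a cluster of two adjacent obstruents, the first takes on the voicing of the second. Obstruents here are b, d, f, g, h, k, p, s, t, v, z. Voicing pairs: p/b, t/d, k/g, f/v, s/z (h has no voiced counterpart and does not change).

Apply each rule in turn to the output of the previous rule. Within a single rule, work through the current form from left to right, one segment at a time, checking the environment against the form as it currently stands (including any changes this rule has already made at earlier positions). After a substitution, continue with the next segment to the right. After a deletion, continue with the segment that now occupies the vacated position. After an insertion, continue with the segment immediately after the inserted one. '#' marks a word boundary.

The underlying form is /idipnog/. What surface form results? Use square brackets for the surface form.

A Initial Consonant Epenthesis: [idipnog] → [tidipnog]
B Velar Fronting: no change — [tidipnog]
C Syncope: [tidipnog] → [tdpnog]
D Voicing Between Vowels: no change — [tdpnog]
E Regressive Voicing Assimilation: [tdpnog] → [dtpnog]

[dtpnog]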